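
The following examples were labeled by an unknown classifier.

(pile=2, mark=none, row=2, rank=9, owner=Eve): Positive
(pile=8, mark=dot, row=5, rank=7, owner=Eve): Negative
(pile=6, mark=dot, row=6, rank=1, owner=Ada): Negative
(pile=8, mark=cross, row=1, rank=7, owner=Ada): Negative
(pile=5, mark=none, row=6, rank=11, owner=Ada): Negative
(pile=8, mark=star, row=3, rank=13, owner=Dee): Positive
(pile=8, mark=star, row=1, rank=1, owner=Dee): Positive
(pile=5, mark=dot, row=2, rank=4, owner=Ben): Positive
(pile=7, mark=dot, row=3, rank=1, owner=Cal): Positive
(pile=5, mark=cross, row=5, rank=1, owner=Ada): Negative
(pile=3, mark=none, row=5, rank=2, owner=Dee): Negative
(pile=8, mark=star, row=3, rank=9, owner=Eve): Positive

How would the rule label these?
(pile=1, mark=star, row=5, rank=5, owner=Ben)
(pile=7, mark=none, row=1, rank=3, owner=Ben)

The distinguishing property — row ≤ 3 AND rank ≠ 7 — holds for all the 'Positive' cases and none of the 'Negative' cases.
(pile=1, mark=star, row=5, rank=5, owner=Ben): row = 5, rank = 5, fails the rule → Negative.
(pile=7, mark=none, row=1, rank=3, owner=Ben): row = 1, rank = 3, satisfies this → Positive.

Negative, Positive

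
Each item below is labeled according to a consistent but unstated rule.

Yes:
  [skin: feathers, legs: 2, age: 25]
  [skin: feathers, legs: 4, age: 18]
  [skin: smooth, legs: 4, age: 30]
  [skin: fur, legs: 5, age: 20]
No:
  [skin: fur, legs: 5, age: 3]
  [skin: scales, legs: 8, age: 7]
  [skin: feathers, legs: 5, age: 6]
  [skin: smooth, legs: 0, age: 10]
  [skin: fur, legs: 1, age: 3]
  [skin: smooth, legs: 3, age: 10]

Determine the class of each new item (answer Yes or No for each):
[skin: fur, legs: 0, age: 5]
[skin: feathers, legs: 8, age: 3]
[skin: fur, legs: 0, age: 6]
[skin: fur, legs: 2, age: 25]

No, No, No, Yes

The pattern is that an item is 'Yes' exactly when: age ≥ 18.
[skin: fur, legs: 0, age: 5] — age = 5, hence No.
[skin: feathers, legs: 8, age: 3] — age = 3, hence No.
[skin: fur, legs: 0, age: 6] — age = 6, hence No.
[skin: fur, legs: 2, age: 25] — age = 25, hence Yes.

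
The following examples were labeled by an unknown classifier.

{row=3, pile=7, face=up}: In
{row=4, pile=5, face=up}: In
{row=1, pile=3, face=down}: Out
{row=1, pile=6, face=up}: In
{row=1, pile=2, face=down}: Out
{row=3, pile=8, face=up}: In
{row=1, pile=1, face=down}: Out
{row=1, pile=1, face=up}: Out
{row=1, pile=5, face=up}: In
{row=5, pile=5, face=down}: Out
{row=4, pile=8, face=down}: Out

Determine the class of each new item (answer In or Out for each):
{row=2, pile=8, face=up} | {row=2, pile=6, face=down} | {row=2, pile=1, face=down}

Every 'In' example satisfies: face is up AND pile ≥ 2. None of the 'Out' examples do.

In, Out, Out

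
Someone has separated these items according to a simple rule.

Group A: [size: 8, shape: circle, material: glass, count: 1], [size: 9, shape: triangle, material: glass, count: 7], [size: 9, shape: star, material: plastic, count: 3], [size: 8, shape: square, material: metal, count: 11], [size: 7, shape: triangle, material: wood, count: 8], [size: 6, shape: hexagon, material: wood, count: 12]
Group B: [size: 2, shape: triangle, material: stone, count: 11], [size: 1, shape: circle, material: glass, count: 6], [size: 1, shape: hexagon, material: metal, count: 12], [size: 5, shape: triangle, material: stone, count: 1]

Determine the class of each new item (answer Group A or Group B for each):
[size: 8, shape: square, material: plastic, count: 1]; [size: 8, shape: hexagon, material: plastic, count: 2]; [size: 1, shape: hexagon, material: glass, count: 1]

Every 'Group A' example satisfies: size ≥ 6. None of the 'Group B' examples do.

Group A, Group A, Group B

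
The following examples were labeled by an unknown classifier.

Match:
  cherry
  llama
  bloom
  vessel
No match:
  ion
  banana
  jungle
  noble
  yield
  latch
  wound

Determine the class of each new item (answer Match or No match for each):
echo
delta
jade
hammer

No match, No match, No match, Match

The pattern is that an item is 'Match' exactly when: has a double letter.
echo → no doubled letter → No match.
delta → no doubled letter → No match.
jade → no doubled letter → No match.
hammer → 'mm' doubled → Match.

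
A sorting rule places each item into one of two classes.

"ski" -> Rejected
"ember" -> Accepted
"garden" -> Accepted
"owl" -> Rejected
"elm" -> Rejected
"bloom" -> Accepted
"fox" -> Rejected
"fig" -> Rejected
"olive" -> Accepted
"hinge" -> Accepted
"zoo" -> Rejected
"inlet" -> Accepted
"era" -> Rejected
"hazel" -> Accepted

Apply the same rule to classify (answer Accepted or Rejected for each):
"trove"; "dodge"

Accepted, Accepted

A rule that fits every label: length ≥ 5 — true of each 'Accepted' example, false of each 'Rejected' one.
"trove" → length 5 → Accepted.
"dodge" → length 5 → Accepted.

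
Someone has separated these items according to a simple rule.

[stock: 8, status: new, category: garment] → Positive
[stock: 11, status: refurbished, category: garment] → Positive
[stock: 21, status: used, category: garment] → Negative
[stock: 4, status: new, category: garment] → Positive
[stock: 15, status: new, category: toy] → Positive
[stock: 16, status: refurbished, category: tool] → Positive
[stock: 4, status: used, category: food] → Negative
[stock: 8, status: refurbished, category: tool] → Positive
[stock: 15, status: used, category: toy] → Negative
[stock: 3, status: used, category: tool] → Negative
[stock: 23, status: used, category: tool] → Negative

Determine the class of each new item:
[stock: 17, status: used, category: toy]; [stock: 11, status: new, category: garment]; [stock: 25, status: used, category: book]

Negative, Positive, Negative

The simplest hypothesis consistent with all the labels is: status is not used.
[stock: 17, status: used, category: toy]: status is used — doesn't qualify, so Negative.
[stock: 11, status: new, category: garment]: status is new — matches, so Positive.
[stock: 25, status: used, category: book]: status is used — doesn't qualify, so Negative.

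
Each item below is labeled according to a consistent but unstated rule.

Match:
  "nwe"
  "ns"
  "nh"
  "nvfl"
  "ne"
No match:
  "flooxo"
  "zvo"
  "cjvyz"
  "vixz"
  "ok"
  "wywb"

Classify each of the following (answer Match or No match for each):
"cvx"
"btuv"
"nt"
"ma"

A rule that fits every label: contains 'n' — true of each 'Match' example, false of each 'No match' one.
No match: "cvx", since no 'n'.
No match: "btuv", since no 'n'.
Match: "nt", since has 'n'.
No match: "ma", since no 'n'.

No match, No match, Match, No match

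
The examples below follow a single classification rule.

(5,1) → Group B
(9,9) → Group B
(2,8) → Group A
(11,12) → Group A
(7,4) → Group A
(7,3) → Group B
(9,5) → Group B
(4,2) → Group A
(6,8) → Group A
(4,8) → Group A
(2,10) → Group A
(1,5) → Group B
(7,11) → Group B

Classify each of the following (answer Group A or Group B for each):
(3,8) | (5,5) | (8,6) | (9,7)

A rule that fits every label: second is even — true of each 'Group A' example, false of each 'Group B' one.
Group A: (3,8), since second 8. Group B: (5,5), since second 5. Group A: (8,6), since second 6. Group B: (9,7), since second 7.

Group A, Group B, Group A, Group B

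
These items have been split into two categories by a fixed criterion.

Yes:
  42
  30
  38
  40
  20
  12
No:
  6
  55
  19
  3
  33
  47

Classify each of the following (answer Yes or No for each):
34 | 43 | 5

The pattern is that an item is 'Yes' exactly when: even AND at least 12.

Yes, No, No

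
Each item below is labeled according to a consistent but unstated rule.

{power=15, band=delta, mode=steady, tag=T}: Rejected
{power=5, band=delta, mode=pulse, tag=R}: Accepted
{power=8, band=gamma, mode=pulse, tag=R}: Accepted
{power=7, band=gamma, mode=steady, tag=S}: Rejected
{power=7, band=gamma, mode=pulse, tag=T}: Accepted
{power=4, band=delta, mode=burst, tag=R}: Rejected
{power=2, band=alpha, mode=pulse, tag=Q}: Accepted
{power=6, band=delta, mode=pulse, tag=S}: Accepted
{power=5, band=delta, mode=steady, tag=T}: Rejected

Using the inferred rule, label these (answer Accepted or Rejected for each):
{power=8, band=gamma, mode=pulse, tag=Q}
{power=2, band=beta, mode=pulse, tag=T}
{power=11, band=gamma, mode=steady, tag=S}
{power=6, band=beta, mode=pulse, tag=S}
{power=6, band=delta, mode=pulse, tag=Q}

Accepted, Accepted, Rejected, Accepted, Accepted

A rule that fits every label: mode is pulse — true of each 'Accepted' example, false of each 'Rejected' one.
{power=8, band=gamma, mode=pulse, tag=Q}: mode is pulse — meets the rule, so Accepted. {power=2, band=beta, mode=pulse, tag=T}: mode is pulse — meets the rule, so Accepted. {power=11, band=gamma, mode=steady, tag=S}: mode is steady — does not satisfy this, so Rejected. {power=6, band=beta, mode=pulse, tag=S}: mode is pulse — meets the rule, so Accepted. {power=6, band=delta, mode=pulse, tag=Q}: mode is pulse — meets the rule, so Accepted.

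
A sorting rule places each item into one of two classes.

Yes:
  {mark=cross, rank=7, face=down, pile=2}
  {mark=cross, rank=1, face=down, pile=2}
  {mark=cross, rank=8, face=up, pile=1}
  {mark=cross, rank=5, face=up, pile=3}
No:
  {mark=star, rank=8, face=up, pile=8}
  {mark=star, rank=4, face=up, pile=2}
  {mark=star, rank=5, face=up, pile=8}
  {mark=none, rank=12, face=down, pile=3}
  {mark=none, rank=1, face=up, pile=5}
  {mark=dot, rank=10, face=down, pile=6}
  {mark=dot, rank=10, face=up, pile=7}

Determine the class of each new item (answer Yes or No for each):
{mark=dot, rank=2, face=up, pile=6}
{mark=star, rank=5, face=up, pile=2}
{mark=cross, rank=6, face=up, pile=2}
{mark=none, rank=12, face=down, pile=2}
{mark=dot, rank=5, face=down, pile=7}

No, No, Yes, No, No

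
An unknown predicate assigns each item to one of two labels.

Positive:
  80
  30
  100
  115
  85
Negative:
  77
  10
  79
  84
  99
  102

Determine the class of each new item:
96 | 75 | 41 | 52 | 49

A rule that fits every label: multiple of 5 AND at least 30 — true of each 'Positive' example, false of each 'Negative' one.

Negative, Positive, Negative, Negative, Negative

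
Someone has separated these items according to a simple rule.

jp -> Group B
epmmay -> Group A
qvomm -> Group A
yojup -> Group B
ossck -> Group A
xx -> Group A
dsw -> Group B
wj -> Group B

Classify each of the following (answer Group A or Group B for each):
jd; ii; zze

'Group A' ⟺ has a double letter.
jd → no doubled letter → Group B. ii → 'ii' doubled → Group A. zze → 'zz' doubled → Group A.

Group B, Group A, Group A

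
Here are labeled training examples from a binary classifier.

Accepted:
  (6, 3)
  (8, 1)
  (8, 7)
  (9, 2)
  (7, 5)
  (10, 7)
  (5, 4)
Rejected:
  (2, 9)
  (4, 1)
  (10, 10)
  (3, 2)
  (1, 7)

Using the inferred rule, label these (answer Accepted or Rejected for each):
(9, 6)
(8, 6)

Accepted, Accepted

Every 'Accepted' example satisfies: first > second AND sum ≥ 8. None of the 'Rejected' examples do.
(9, 6): 9 > 6, 9+6 = 15, matches → Accepted. (8, 6): 8 > 6, 8+6 = 14, matches → Accepted.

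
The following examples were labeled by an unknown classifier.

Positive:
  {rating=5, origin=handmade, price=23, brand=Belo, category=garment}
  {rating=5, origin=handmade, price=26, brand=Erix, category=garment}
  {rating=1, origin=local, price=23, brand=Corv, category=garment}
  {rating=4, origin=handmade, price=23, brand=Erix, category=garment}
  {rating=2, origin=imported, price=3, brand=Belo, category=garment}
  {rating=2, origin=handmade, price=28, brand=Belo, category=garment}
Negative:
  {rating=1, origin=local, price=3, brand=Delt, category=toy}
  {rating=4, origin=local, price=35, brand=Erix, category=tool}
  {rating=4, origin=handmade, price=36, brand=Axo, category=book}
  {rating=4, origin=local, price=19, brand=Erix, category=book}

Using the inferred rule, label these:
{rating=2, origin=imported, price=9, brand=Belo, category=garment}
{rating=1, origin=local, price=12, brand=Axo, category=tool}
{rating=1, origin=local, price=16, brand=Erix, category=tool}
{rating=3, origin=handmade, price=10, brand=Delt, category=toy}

Positive, Negative, Negative, Negative

Checking candidate rules against both groups, what survives is: category is garment.
{rating=2, origin=imported, price=9, brand=Belo, category=garment} — category is garment, hence Positive.
{rating=1, origin=local, price=12, brand=Axo, category=tool} — category is tool, hence Negative.
{rating=1, origin=local, price=16, brand=Erix, category=tool} — category is tool, hence Negative.
{rating=3, origin=handmade, price=10, brand=Delt, category=toy} — category is toy, hence Negative.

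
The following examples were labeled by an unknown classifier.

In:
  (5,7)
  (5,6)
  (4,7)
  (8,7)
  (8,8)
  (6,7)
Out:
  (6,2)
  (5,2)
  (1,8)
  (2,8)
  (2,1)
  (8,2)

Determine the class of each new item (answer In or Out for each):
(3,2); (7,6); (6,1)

Every 'In' example satisfies: sum ≥ 11. None of the 'Out' examples do.
(3,2) → 3+2 = 5 → Out.
(7,6) → 7+6 = 13 → In.
(6,1) → 6+1 = 7 → Out.

Out, In, Out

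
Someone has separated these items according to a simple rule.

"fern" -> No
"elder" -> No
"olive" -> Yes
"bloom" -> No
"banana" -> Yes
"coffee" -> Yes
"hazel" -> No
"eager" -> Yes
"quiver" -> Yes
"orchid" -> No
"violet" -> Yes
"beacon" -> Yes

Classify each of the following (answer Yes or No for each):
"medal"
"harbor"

No, No

The distinguishing property — has ≥ 3 vowels — holds for all the 'Yes' cases and none of the 'No' cases.
"medal": No (2 vowels). "harbor": No (2 vowels).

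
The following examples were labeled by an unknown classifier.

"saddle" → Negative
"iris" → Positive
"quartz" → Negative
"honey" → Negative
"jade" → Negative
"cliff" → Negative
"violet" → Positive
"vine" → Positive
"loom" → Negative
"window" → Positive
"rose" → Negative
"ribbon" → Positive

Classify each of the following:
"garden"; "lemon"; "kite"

The classifier is using: even length AND contains 'i'.
"garden" → length 6, no 'i' → Negative. "lemon" → length 5, no 'i' → Negative. "kite" → length 4, has 'i' → Positive.

Negative, Negative, Positive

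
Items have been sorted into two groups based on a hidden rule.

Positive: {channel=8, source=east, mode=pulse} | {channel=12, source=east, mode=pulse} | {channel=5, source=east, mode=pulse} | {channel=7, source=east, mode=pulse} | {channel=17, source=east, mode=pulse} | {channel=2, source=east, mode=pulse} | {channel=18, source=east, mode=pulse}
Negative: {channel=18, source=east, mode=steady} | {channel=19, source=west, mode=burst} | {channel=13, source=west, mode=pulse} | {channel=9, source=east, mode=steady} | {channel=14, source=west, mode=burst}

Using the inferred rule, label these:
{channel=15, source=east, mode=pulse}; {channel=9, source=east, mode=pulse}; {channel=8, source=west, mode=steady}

All 'Positive' examples share one property — source is east AND mode is pulse — and every 'Negative' example lacks it.
{channel=15, source=east, mode=pulse}: source is east, mode is pulse — checks out, so Positive.
{channel=9, source=east, mode=pulse}: source is east, mode is pulse — checks out, so Positive.
{channel=8, source=west, mode=steady}: source is west, mode is steady — doesn't qualify, so Negative.

Positive, Positive, Negative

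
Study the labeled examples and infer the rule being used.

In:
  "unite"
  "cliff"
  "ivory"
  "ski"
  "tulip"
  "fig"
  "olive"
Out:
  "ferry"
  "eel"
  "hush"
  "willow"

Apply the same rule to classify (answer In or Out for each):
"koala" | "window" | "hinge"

The classifier is using: odd length AND contains 'i'.
"koala": Out (length 5, no 'i'). "window": Out (length 6, has 'i'). "hinge": In (length 5, has 'i').

Out, Out, In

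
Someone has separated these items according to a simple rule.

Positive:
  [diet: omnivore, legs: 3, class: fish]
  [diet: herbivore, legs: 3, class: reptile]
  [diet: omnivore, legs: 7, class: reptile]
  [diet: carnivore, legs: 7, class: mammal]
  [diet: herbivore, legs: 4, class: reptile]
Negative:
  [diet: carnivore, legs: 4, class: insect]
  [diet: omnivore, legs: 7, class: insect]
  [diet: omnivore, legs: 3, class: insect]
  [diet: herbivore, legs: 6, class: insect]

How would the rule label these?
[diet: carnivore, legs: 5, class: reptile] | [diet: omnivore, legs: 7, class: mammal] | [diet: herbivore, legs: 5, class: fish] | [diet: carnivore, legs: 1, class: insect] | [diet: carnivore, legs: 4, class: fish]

Positive, Positive, Positive, Negative, Positive

The classifier is using: class is not insect.
Positive: [diet: carnivore, legs: 5, class: reptile], since class is reptile.
Positive: [diet: omnivore, legs: 7, class: mammal], since class is mammal.
Positive: [diet: herbivore, legs: 5, class: fish], since class is fish.
Negative: [diet: carnivore, legs: 1, class: insect], since class is insect.
Positive: [diet: carnivore, legs: 4, class: fish], since class is fish.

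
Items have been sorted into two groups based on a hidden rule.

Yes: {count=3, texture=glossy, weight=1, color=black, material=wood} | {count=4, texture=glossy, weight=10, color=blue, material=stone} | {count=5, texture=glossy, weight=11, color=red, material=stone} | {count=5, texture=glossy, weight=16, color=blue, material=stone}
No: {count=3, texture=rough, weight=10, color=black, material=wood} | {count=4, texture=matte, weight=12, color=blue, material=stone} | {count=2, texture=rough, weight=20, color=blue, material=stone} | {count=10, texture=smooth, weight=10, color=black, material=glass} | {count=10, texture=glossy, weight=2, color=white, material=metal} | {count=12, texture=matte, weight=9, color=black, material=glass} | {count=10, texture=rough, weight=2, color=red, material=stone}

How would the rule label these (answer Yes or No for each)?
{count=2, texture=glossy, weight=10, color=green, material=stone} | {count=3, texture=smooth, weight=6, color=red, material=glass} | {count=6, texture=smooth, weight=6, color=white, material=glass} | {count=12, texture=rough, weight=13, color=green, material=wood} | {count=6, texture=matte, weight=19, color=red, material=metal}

'Yes' ⟺ texture is glossy AND count ≤ 5.

Yes, No, No, No, No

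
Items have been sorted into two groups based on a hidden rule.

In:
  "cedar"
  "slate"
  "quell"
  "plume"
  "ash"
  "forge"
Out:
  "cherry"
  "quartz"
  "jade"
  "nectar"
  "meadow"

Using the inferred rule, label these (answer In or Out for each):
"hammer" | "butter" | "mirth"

Checking candidate rules against both groups, what survives is: odd length.
"hammer": length 6, fails the rule → Out.
"butter": length 6, fails the rule → Out.
"mirth": length 5, qualifies → In.

Out, Out, In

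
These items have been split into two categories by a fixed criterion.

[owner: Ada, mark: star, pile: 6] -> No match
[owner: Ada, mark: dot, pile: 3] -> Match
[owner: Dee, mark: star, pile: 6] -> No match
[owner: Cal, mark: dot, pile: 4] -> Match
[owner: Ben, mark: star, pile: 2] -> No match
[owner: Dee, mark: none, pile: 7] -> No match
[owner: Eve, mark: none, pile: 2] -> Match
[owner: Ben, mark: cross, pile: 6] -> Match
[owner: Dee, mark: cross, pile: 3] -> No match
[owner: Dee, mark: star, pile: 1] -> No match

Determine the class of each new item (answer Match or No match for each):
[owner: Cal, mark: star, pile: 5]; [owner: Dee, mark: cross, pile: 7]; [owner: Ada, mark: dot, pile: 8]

A rule that fits every label: mark is not star AND owner is not Dee — true of each 'Match' example, false of each 'No match' one.

No match, No match, Match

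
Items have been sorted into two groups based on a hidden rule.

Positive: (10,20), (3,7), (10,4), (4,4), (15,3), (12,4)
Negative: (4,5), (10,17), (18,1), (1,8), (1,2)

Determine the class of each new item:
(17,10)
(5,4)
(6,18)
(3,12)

Negative, Negative, Positive, Negative

All 'Positive' examples share one property — sum is even — and every 'Negative' example lacks it.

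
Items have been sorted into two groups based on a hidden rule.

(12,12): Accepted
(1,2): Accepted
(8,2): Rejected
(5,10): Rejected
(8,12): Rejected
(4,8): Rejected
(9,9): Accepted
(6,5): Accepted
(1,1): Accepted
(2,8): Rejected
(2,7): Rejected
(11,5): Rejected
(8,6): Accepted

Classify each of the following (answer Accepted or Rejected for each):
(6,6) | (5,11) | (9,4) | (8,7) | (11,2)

Accepted, Rejected, Rejected, Accepted, Rejected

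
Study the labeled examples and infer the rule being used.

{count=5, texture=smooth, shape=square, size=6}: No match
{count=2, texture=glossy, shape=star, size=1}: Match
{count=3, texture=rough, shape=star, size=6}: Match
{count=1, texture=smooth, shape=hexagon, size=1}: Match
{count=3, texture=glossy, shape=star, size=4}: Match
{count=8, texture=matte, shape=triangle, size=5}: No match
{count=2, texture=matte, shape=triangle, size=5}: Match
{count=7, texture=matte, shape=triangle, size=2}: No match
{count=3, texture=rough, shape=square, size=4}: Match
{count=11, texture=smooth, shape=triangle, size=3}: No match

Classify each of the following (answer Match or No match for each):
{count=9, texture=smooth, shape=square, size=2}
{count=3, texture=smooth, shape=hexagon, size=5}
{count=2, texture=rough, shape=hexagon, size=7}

No match, Match, Match

Every 'Match' example satisfies: count ≤ 3. None of the 'No match' examples do.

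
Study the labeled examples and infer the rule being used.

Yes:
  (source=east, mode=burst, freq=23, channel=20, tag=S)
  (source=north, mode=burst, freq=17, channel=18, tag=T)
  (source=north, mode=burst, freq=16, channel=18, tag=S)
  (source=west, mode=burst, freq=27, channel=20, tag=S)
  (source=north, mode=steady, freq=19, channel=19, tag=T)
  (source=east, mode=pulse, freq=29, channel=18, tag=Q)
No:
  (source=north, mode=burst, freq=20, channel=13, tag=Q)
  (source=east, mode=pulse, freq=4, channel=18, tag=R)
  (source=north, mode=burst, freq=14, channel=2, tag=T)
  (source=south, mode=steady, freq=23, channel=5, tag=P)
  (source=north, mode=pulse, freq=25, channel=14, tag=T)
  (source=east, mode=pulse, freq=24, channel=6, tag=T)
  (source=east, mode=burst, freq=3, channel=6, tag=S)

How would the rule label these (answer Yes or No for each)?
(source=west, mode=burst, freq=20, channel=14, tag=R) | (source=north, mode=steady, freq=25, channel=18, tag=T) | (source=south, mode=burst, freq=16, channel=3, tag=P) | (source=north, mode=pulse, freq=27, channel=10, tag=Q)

The classifier is using: freq ≥ 14 AND channel ≥ 18.
(source=west, mode=burst, freq=20, channel=14, tag=R) → freq = 20, channel = 14 → No. (source=north, mode=steady, freq=25, channel=18, tag=T) → freq = 25, channel = 18 → Yes. (source=south, mode=burst, freq=16, channel=3, tag=P) → freq = 16, channel = 3 → No. (source=north, mode=pulse, freq=27, channel=10, tag=Q) → freq = 27, channel = 10 → No.

No, Yes, No, No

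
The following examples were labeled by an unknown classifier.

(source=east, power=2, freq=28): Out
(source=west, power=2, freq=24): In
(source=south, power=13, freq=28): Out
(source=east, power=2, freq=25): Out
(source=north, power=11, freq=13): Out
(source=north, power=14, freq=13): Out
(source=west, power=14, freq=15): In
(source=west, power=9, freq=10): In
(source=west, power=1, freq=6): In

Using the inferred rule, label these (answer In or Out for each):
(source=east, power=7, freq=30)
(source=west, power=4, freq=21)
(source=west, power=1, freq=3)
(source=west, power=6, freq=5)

Out, In, In, In

'In' ⟺ source is west.
Out: (source=east, power=7, freq=30), since source is east. In: (source=west, power=4, freq=21), since source is west. In: (source=west, power=1, freq=3), since source is west. In: (source=west, power=6, freq=5), since source is west.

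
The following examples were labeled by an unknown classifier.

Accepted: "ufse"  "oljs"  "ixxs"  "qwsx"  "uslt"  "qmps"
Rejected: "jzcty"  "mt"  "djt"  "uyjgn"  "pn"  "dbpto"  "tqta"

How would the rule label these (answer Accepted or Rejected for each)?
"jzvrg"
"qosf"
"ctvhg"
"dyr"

Checking candidate rules against both groups, what survives is: contains 's'.

Rejected, Accepted, Rejected, Rejected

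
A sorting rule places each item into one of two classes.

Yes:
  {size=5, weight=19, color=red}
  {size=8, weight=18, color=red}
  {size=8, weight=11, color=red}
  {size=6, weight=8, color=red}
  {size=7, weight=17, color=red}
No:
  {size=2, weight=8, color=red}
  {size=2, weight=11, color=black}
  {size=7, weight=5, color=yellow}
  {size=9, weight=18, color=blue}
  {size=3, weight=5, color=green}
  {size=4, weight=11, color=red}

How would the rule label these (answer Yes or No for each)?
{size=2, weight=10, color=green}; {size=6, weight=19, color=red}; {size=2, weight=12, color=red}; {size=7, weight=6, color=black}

'Yes' ⟺ color is red AND size ≥ 5.
No: {size=2, weight=10, color=green}, since color is green, size = 2.
Yes: {size=6, weight=19, color=red}, since color is red, size = 6.
No: {size=2, weight=12, color=red}, since color is red, size = 2.
No: {size=7, weight=6, color=black}, since color is black, size = 7.

No, Yes, No, No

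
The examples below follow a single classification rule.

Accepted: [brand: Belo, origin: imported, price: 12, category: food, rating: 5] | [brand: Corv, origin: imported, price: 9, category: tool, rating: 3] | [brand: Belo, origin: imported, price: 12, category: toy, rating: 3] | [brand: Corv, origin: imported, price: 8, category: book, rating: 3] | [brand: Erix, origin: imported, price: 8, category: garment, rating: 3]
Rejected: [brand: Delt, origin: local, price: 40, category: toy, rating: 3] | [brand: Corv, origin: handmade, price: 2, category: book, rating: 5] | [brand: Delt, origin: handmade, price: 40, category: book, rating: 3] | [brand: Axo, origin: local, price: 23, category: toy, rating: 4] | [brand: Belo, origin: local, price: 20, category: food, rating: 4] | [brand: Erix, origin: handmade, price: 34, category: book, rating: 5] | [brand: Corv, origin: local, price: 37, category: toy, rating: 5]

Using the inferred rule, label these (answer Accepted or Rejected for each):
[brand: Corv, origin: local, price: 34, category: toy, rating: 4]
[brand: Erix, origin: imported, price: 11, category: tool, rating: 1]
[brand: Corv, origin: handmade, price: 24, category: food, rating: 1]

Rejected, Accepted, Rejected

The common property of the 'Accepted' items is: origin is imported. No 'Rejected' item has it.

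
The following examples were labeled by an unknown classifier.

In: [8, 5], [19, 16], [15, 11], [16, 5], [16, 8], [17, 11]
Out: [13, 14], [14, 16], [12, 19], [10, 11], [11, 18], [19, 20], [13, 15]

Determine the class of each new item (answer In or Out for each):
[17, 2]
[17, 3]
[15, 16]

In, In, Out

The rule appears to be: first > second.
In: [17, 2], since 17 > 2.
In: [17, 3], since 17 > 3.
Out: [15, 16], since 15 < 16.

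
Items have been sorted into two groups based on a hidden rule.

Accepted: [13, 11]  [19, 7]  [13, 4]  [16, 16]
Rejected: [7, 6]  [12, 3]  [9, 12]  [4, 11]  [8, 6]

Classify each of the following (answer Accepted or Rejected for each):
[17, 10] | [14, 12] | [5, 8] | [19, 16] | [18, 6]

The simplest hypothesis consistent with all the labels is: first ≥ 13.
[17, 10]: first 17 — meets the rule, so Accepted. [14, 12]: first 14 — meets the rule, so Accepted. [5, 8]: first 5 — doesn't qualify, so Rejected. [19, 16]: first 19 — meets the rule, so Accepted. [18, 6]: first 18 — meets the rule, so Accepted.

Accepted, Accepted, Rejected, Accepted, Accepted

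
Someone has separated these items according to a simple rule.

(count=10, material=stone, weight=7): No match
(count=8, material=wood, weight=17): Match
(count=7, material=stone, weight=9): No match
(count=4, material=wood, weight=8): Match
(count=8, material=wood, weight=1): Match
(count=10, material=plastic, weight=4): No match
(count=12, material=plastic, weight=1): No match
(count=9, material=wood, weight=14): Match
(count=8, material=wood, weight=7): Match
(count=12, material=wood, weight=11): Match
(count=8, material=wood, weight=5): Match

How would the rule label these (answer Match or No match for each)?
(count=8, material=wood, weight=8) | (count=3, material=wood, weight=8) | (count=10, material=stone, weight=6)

Match, Match, No match

One predicate separates the groups cleanly: material is wood.
(count=8, material=wood, weight=8) — material is wood, hence Match. (count=3, material=wood, weight=8) — material is wood, hence Match. (count=10, material=stone, weight=6) — material is stone, hence No match.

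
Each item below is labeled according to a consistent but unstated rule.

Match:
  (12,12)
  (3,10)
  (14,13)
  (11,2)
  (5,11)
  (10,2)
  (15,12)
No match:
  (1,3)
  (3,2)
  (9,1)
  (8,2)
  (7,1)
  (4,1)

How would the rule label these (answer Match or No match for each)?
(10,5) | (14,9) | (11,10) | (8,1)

The common property of the 'Match' items is: sum ≥ 12. No 'No match' item has it.
(10,5) — 10+5 = 15, hence Match.
(14,9) — 14+9 = 23, hence Match.
(11,10) — 11+10 = 21, hence Match.
(8,1) — 8+1 = 9, hence No match.

Match, Match, Match, No match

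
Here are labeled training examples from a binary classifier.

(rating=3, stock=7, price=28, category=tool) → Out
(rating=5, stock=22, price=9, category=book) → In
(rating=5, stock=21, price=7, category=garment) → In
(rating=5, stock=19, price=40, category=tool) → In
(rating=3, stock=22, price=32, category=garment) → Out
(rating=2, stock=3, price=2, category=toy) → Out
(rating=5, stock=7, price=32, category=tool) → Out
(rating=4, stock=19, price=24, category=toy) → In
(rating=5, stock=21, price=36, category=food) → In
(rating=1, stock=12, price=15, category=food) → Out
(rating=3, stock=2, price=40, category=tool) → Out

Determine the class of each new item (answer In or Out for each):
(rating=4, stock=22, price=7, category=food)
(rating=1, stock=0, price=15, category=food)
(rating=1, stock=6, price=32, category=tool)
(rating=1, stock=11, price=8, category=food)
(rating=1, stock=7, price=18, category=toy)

The simplest hypothesis consistent with all the labels is: rating ≥ 4 AND stock ≥ 12.
In: (rating=4, stock=22, price=7, category=food), since rating = 4, stock = 22.
Out: (rating=1, stock=0, price=15, category=food), since rating = 1, stock = 0.
Out: (rating=1, stock=6, price=32, category=tool), since rating = 1, stock = 6.
Out: (rating=1, stock=11, price=8, category=food), since rating = 1, stock = 11.
Out: (rating=1, stock=7, price=18, category=toy), since rating = 1, stock = 7.

In, Out, Out, Out, Out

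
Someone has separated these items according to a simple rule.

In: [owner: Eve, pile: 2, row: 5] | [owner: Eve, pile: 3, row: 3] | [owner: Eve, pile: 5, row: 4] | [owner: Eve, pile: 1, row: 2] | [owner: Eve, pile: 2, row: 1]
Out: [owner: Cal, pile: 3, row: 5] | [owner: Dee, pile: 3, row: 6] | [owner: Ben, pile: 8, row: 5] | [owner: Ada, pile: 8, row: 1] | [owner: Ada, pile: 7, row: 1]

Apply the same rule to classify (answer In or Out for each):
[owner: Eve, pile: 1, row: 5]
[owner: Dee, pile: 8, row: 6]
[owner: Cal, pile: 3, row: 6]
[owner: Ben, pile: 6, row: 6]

In, Out, Out, Out

The simplest hypothesis consistent with all the labels is: owner is Eve.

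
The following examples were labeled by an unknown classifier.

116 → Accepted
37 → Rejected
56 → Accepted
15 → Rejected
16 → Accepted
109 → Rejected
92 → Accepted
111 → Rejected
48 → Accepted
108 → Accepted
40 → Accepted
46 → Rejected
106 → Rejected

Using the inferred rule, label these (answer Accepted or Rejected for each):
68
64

Looking at the examples, the only property every 'Accepted' case has and every 'Rejected' case lacks is: multiple of 4.
68: 68 = 4·17, fits → Accepted.
64: 64 = 4·16, fits → Accepted.

Accepted, Accepted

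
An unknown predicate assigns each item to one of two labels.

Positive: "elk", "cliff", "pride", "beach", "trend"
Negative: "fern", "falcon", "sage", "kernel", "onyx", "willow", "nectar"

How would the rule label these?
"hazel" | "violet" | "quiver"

One predicate separates the groups cleanly: odd length.
"hazel" → length 5 → Positive. "violet" → length 6 → Negative. "quiver" → length 6 → Negative.

Positive, Negative, Negative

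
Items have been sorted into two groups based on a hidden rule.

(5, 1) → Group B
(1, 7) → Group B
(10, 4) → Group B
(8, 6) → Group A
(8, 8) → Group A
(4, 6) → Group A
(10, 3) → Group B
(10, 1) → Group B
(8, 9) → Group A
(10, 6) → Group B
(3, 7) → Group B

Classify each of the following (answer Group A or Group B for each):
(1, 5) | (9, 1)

A rule that fits every label: |first − second| ≤ 2 — true of each 'Group A' example, false of each 'Group B' one.
(1, 5): |1−5| = 4 — fails the rule, so Group B.
(9, 1): |9−1| = 8 — fails the rule, so Group B.

Group B, Group B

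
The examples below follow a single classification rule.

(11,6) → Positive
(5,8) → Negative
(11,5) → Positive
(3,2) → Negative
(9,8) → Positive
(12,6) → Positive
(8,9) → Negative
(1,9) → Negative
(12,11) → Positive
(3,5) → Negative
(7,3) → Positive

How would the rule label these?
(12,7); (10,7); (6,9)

Positive, Positive, Negative

The distinguishing property — first > second AND sum ≥ 8 — holds for all the 'Positive' cases and none of the 'Negative' cases.
(12,7): 12 > 7, 12+7 = 19 — satisfies this, so Positive. (10,7): 10 > 7, 10+7 = 17 — satisfies this, so Positive. (6,9): 6 < 9, 6+9 = 15 — does not pass, so Negative.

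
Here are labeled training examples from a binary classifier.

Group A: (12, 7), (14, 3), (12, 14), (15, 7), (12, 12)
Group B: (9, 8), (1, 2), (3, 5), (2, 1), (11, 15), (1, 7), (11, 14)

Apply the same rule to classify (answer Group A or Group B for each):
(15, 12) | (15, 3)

The rule appears to be: first ≥ 12.
(15, 12) → first 15 → Group A.
(15, 3) → first 15 → Group A.

Group A, Group A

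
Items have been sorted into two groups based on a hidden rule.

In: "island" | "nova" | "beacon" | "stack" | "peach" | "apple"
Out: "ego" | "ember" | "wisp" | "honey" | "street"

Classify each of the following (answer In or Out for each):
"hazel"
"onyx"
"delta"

The common property of the 'In' items is: contains 'a'. No 'Out' item has it.
"hazel": has 'a', fits → In. "onyx": no 'a', doesn't match → Out. "delta": has 'a', fits → In.

In, Out, In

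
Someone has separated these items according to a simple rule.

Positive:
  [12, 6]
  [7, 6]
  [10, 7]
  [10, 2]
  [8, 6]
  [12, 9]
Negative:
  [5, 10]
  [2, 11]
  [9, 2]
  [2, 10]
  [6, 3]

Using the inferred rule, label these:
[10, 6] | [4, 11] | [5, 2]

'Positive' ⟺ first > second AND sum ≥ 12.
[10, 6]: 10 > 6, 10+6 = 16, fits → Positive. [4, 11]: 4 < 11, 4+11 = 15, does not satisfy this → Negative. [5, 2]: 5 > 2, 5+2 = 7, does not satisfy this → Negative.

Positive, Negative, Negative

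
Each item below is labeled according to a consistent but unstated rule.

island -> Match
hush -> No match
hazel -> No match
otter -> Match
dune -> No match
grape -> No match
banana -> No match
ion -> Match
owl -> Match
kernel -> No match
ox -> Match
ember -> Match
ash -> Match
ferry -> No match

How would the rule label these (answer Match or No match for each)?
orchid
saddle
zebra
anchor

Match, No match, No match, Match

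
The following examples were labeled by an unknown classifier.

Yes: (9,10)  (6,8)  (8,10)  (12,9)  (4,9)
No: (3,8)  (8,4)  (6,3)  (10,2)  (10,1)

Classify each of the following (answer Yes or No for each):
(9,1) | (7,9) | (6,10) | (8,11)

No, Yes, Yes, Yes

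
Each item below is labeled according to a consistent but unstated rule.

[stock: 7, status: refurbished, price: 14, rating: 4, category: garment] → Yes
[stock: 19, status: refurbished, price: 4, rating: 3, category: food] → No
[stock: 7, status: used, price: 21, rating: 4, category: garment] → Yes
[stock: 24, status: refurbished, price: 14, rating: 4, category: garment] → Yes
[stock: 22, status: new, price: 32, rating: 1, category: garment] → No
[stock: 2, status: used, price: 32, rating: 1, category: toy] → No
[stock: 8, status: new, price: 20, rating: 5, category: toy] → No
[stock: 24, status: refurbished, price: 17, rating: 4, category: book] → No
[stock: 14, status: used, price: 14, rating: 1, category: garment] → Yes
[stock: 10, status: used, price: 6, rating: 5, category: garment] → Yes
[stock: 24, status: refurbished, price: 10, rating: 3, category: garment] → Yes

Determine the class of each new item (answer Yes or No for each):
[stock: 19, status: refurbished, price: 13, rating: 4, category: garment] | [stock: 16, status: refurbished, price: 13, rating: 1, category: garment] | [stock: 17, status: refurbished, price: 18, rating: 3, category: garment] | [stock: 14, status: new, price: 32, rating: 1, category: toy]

'Yes' ⟺ category is garment AND price ≤ 21.
Yes: [stock: 19, status: refurbished, price: 13, rating: 4, category: garment], since category is garment, price = 13. Yes: [stock: 16, status: refurbished, price: 13, rating: 1, category: garment], since category is garment, price = 13. Yes: [stock: 17, status: refurbished, price: 18, rating: 3, category: garment], since category is garment, price = 18. No: [stock: 14, status: new, price: 32, rating: 1, category: toy], since category is toy, price = 32.

Yes, Yes, Yes, No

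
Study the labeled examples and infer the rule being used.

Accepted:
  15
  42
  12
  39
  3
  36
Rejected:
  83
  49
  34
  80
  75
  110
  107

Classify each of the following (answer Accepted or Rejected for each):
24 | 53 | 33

A rule that fits every label: multiple of 3 AND at most 42 — true of each 'Accepted' example, false of each 'Rejected' one.
Accepted: 24, since 24 = 3·8, 24 ≤ 42.
Rejected: 53, since 53 = 3·17 + 2, 53 > 42.
Accepted: 33, since 33 = 3·11, 33 ≤ 42.

Accepted, Rejected, Accepted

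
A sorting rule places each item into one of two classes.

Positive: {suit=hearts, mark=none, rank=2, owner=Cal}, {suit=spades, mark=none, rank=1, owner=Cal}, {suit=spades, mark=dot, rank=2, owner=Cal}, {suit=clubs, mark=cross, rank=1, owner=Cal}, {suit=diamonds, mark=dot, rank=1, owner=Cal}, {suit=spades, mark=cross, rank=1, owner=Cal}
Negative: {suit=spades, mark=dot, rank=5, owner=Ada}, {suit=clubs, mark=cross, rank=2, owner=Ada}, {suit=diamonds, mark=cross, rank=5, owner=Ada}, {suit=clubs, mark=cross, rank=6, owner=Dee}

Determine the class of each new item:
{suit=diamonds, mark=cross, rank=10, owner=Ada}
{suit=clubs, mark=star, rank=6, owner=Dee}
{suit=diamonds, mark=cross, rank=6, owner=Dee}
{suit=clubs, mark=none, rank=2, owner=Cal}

The pattern is that an item is 'Positive' exactly when: owner is Cal.
{suit=diamonds, mark=cross, rank=10, owner=Ada}: owner is Ada, does not fit → Negative.
{suit=clubs, mark=star, rank=6, owner=Dee}: owner is Dee, does not fit → Negative.
{suit=diamonds, mark=cross, rank=6, owner=Dee}: owner is Dee, does not fit → Negative.
{suit=clubs, mark=none, rank=2, owner=Cal}: owner is Cal, matches → Positive.

Negative, Negative, Negative, Positive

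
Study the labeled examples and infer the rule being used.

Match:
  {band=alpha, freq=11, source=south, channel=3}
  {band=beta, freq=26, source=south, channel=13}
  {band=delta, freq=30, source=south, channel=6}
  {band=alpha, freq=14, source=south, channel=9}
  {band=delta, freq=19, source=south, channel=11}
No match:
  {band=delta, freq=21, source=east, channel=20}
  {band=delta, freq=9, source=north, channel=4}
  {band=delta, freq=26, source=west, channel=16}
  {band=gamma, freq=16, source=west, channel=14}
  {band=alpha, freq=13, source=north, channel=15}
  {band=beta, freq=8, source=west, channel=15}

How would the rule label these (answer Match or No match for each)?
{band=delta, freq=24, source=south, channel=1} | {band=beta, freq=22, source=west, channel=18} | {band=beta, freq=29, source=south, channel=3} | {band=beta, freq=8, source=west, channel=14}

One predicate separates the groups cleanly: source is south.
{band=delta, freq=24, source=south, channel=1} → source is south → Match. {band=beta, freq=22, source=west, channel=18} → source is west → No match. {band=beta, freq=29, source=south, channel=3} → source is south → Match. {band=beta, freq=8, source=west, channel=14} → source is west → No match.

Match, No match, Match, No match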